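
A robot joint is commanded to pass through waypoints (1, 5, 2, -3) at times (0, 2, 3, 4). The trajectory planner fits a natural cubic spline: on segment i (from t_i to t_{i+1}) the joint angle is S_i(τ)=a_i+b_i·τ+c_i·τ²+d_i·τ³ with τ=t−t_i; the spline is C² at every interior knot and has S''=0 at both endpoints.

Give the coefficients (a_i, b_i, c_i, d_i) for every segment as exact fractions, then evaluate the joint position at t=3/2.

Δ: Δ0=2, Δ1=-3, Δ2=-5
row 1: diag=6, rhs=-30; c'=1/6, d'=-5
row 2: denom=4−1·1/6=23/6; d'=(-12−1·-5)/(23/6)=-42/23
back: M2=-42/23
back: M1=-5−1/6·-42/23=-108/23
M: M0=0, M1=-108/23, M2=-42/23, M3=0
seg 0: a=1, c=M0/2=0, d=(M1−M0)/(6·2)=-9/23, b=Δ0−h0·(2M0+M1)/6=82/23
seg 1: a=5, c=M1/2=-54/23, d=(M2−M1)/(6·1)=11/23, b=Δ1−h1·(2M1+M2)/6=-26/23
seg 2: a=2, c=M2/2=-21/23, d=(M3−M2)/(6·1)=7/23, b=Δ2−h2·(2M2+M3)/6=-101/23
t_q=3/2 → seg 0, τ=3/2; S=1+82/23·τ+0·τ²+-9/23·τ³=925/184

  seg 0: a=1 b=82/23 c=0 d=-9/23
  seg 1: a=5 b=-26/23 c=-54/23 d=11/23
  seg 2: a=2 b=-101/23 c=-21/23 d=7/23
S(3/2) = 925/184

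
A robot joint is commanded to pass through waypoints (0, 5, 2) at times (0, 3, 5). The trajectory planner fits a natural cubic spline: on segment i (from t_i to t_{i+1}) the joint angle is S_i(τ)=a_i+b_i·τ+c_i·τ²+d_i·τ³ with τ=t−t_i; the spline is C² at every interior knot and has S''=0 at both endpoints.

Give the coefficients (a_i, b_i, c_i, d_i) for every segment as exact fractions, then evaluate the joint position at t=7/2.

  seg 0: a=0 b=157/60 c=0 d=-19/180
  seg 1: a=5 b=-7/30 c=-19/20 d=19/120
S(7/2) = 1493/320

Δ: Δ0=5/3, Δ1=-3/2
row 1: diag=10, rhs=-19; c'=1/5, d'=-19/10
back: M1=-19/10
M: M0=0, M1=-19/10, M2=0
seg 0: a=0, c=M0/2=0, d=(M1−M0)/(6·3)=-19/180, b=Δ0−h0·(2M0+M1)/6=157/60
seg 1: a=5, c=M1/2=-19/20, d=(M2−M1)/(6·2)=19/120, b=Δ1−h1·(2M1+M2)/6=-7/30
t_q=7/2 → seg 1, τ=1/2; S=5+-7/30·τ+-19/20·τ²+19/120·τ³=1493/320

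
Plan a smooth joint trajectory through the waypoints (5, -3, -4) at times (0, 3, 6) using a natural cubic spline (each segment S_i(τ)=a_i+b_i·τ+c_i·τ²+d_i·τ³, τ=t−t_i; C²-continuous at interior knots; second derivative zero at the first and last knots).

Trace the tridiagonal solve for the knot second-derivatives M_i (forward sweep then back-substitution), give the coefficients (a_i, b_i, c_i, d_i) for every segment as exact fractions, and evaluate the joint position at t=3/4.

  seg 0: a=5 b=-13/4 c=0 d=7/108
  seg 1: a=-3 b=-3/2 c=7/12 d=-7/108
S(3/4) = 663/256

Δ: Δ0=-8/3, Δ1=-1/3
row 1: diag=12, rhs=14; c'=1/4, d'=7/6
back: M1=7/6
M: M0=0, M1=7/6, M2=0
seg 0: a=5, c=M0/2=0, d=(M1−M0)/(6·3)=7/108, b=Δ0−h0·(2M0+M1)/6=-13/4
seg 1: a=-3, c=M1/2=7/12, d=(M2−M1)/(6·3)=-7/108, b=Δ1−h1·(2M1+M2)/6=-3/2
t_q=3/4 → seg 0, τ=3/4; S=5+-13/4·τ+0·τ²+7/108·τ³=663/256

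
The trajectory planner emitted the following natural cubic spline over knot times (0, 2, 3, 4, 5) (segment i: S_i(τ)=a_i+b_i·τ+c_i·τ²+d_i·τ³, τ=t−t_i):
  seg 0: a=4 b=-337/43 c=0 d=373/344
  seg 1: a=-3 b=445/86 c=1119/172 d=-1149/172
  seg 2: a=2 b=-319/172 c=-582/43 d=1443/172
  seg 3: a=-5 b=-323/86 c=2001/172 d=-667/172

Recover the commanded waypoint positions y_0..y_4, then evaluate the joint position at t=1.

y_0=4 y_1=-3 y_2=2 y_3=-5 y_4=-1
S(1) = -947/344

y_0 = S_0(0) = a_0 = 4
y_1 = S_1(0) = a_1 = -3
y_2 = S_2(0) = a_2 = 2
y_3 = S_3(0) = a_3 = -5
y_4 = S_3(1) = -1
t_q=1 is in segment 0 (τ=1); S_0(τ)=-947/344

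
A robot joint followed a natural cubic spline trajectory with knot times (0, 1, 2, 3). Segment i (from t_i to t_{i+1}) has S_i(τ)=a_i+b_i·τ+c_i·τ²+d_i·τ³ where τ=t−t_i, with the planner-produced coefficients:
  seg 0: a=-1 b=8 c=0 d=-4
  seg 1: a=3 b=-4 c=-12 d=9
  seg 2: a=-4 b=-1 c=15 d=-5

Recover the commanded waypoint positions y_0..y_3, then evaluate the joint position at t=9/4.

y_0 = S_0(0) = a_0 = -1
y_1 = S_1(0) = a_1 = 3
y_2 = S_2(0) = a_2 = -4
y_3 = S_2(1) = 5
t_q=9/4 is in segment 2 (τ=1/4); S_2(τ)=-217/64

y_0=-1 y_1=3 y_2=-4 y_3=5
S(9/4) = -217/64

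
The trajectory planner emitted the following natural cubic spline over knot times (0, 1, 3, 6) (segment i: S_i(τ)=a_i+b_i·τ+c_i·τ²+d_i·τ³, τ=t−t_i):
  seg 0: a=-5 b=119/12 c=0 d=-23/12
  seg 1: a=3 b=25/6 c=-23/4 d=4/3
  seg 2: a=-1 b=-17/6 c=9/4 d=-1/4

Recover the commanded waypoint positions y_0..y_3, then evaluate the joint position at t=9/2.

y_0 = S_0(0) = a_0 = -5
y_1 = S_1(0) = a_1 = 3
y_2 = S_2(0) = a_2 = -1
y_3 = S_2(3) = 4
t_q=9/2 is in segment 2 (τ=3/2); S_2(τ)=-33/32

y_0=-5 y_1=3 y_2=-1 y_3=4
S(9/2) = -33/32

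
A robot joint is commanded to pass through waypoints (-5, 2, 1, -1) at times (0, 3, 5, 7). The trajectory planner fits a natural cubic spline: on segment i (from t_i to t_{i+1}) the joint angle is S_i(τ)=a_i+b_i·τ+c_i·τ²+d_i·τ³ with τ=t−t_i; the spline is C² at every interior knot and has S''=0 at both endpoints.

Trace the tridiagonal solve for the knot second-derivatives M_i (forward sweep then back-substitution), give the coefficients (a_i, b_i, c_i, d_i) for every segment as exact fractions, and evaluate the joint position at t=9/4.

  seg 0: a=-5 b=727/228 c=0 d=-65/684
  seg 1: a=2 b=71/114 c=-65/76 d=67/456
  seg 2: a=1 b=-59/57 c=1/38 d=-1/228
S(9/4) = 5311/4864

Δ: Δ0=7/3, Δ1=-1/2, Δ2=-1
row 1: diag=10, rhs=-17; c'=1/5, d'=-17/10
row 2: denom=8−2·1/5=38/5; d'=(-3−2·-17/10)/(38/5)=1/19
back: M2=1/19
back: M1=-17/10−1/5·1/19=-65/38
M: M0=0, M1=-65/38, M2=1/19, M3=0
seg 0: a=-5, c=M0/2=0, d=(M1−M0)/(6·3)=-65/684, b=Δ0−h0·(2M0+M1)/6=727/228
seg 1: a=2, c=M1/2=-65/76, d=(M2−M1)/(6·2)=67/456, b=Δ1−h1·(2M1+M2)/6=71/114
seg 2: a=1, c=M2/2=1/38, d=(M3−M2)/(6·2)=-1/228, b=Δ2−h2·(2M2+M3)/6=-59/57
t_q=9/4 → seg 0, τ=9/4; S=-5+727/228·τ+0·τ²+-65/684·τ³=5311/4864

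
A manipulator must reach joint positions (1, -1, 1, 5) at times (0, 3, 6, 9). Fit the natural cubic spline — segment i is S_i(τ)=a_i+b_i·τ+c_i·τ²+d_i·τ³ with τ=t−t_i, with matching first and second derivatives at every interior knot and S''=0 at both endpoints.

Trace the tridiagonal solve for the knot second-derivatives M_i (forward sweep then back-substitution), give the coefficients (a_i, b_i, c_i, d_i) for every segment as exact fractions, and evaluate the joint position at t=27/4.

  seg 0: a=1 b=-44/45 c=0 d=14/405
  seg 1: a=-1 b=-2/45 c=14/45 d=-2/81
  seg 2: a=1 b=52/45 c=4/45 d=-4/405
S(27/4) = 153/80

Δ: Δ0=-2/3, Δ1=2/3, Δ2=4/3
row 1: diag=12, rhs=8; c'=1/4, d'=2/3
row 2: denom=12−3·1/4=45/4; d'=(4−3·2/3)/(45/4)=8/45
back: M2=8/45
back: M1=2/3−1/4·8/45=28/45
M: M0=0, M1=28/45, M2=8/45, M3=0
seg 0: a=1, c=M0/2=0, d=(M1−M0)/(6·3)=14/405, b=Δ0−h0·(2M0+M1)/6=-44/45
seg 1: a=-1, c=M1/2=14/45, d=(M2−M1)/(6·3)=-2/81, b=Δ1−h1·(2M1+M2)/6=-2/45
seg 2: a=1, c=M2/2=4/45, d=(M3−M2)/(6·3)=-4/405, b=Δ2−h2·(2M2+M3)/6=52/45
t_q=27/4 → seg 2, τ=3/4; S=1+52/45·τ+4/45·τ²+-4/405·τ³=153/80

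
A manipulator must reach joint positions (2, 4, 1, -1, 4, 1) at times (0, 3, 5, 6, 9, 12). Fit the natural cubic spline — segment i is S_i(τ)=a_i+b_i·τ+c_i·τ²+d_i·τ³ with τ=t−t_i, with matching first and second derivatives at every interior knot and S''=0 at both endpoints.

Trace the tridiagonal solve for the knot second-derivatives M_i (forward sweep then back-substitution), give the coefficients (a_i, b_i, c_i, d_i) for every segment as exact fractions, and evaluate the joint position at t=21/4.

Δ: Δ0=2/3, Δ1=-3/2, Δ2=-2, Δ3=5/3, Δ4=-1
row 1: diag=10, rhs=-13; c'=1/5, d'=-13/10
row 2: denom=6−2·1/5=28/5; d'=(-3−2·-13/10)/(28/5)=-1/14
row 3: denom=8−1·5/28=219/28; d'=(22−1·-1/14)/(219/28)=206/73
row 4: denom=12−3·28/73=792/73; d'=(-16−3·206/73)/(792/73)=-893/396
back: M4=-893/396
back: M3=206/73−28/73·-893/396=365/99
back: M2=-1/14−5/28·365/99=-289/396
back: M1=-13/10−1/5·-289/396=-457/396
M: M0=0, M1=-457/396, M2=-289/396, M3=365/99, M4=-893/396, M5=0
seg 0: a=2, c=M0/2=0, d=(M1−M0)/(6·3)=-457/7128, b=Δ0−h0·(2M0+M1)/6=985/792
seg 1: a=4, c=M1/2=-457/792, d=(M2−M1)/(6·2)=7/198, b=Δ1−h1·(2M1+M2)/6=-193/396
seg 2: a=1, c=M2/2=-289/792, d=(M3−M2)/(6·1)=53/72, b=Δ2−h2·(2M2+M3)/6=-313/132
seg 3: a=-1, c=M3/2=365/198, d=(M4−M3)/(6·3)=-2353/7128, b=Δ3−h3·(2M3+M4)/6=-707/792
seg 4: a=4, c=M4/2=-893/792, d=(M5−M4)/(6·3)=893/7128, b=Δ4−h4·(2M4+M5)/6=497/396
t_q=21/4 → seg 2, τ=1/4; S=1+-313/132·τ+-289/792·τ²+53/72·τ³=6689/16896

  seg 0: a=2 b=985/792 c=0 d=-457/7128
  seg 1: a=4 b=-193/396 c=-457/792 d=7/198
  seg 2: a=1 b=-313/132 c=-289/792 d=53/72
  seg 3: a=-1 b=-707/792 c=365/198 d=-2353/7128
  seg 4: a=4 b=497/396 c=-893/792 d=893/7128
S(21/4) = 6689/16896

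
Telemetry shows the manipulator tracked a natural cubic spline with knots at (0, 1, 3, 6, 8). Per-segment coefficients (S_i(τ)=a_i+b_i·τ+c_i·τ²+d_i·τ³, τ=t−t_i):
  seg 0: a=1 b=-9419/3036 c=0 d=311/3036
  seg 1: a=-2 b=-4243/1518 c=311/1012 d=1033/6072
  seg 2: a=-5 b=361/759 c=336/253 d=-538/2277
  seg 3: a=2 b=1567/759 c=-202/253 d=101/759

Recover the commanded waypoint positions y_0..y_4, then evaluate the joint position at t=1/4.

y_0 = S_0(0) = a_0 = 1
y_1 = S_1(0) = a_1 = -2
y_2 = S_2(0) = a_2 = -5
y_3 = S_3(0) = a_3 = 2
y_4 = S_3(2) = 4
t_q=1/4 is in segment 0 (τ=1/4); S_0(τ)=14637/64768

y_0=1 y_1=-2 y_2=-5 y_3=2 y_4=4
S(1/4) = 14637/64768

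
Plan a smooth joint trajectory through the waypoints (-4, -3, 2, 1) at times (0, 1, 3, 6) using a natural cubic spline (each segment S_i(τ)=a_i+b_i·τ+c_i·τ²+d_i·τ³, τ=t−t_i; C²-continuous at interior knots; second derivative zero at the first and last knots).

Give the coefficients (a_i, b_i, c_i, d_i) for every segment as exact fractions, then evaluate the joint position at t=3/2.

  seg 0: a=-4 b=53/84 c=0 d=31/84
  seg 1: a=-3 b=73/42 c=31/28 d=-61/168
  seg 2: a=2 b=38/21 c=-15/14 d=5/42
S(3/2) = -851/448

Δ: Δ0=1, Δ1=5/2, Δ2=-1/3
row 1: diag=6, rhs=9; c'=1/3, d'=3/2
row 2: denom=10−2·1/3=28/3; d'=(-17−2·3/2)/(28/3)=-15/7
back: M2=-15/7
back: M1=3/2−1/3·-15/7=31/14
M: M0=0, M1=31/14, M2=-15/7, M3=0
seg 0: a=-4, c=M0/2=0, d=(M1−M0)/(6·1)=31/84, b=Δ0−h0·(2M0+M1)/6=53/84
seg 1: a=-3, c=M1/2=31/28, d=(M2−M1)/(6·2)=-61/168, b=Δ1−h1·(2M1+M2)/6=73/42
seg 2: a=2, c=M2/2=-15/14, d=(M3−M2)/(6·3)=5/42, b=Δ2−h2·(2M2+M3)/6=38/21
t_q=3/2 → seg 1, τ=1/2; S=-3+73/42·τ+31/28·τ²+-61/168·τ³=-851/448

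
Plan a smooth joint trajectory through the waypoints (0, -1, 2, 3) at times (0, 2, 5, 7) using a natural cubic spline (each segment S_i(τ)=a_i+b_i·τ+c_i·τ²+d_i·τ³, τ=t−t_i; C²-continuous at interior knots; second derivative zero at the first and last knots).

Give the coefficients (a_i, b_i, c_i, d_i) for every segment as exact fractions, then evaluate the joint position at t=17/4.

Δ: Δ0=-1/2, Δ1=1, Δ2=1/2
row 1: diag=10, rhs=9; c'=3/10, d'=9/10
row 2: denom=10−3·3/10=91/10; d'=(-3−3·9/10)/(91/10)=-57/91
back: M2=-57/91
back: M1=9/10−3/10·-57/91=99/91
M: M0=0, M1=99/91, M2=-57/91, M3=0
seg 0: a=0, c=M0/2=0, d=(M1−M0)/(6·2)=33/364, b=Δ0−h0·(2M0+M1)/6=-157/182
seg 1: a=-1, c=M1/2=99/182, d=(M2−M1)/(6·3)=-2/21, b=Δ1−h1·(2M1+M2)/6=41/182
seg 2: a=2, c=M2/2=-57/182, d=(M3−M2)/(6·2)=19/364, b=Δ2−h2·(2M2+M3)/6=167/182
t_q=17/4 → seg 1, τ=9/4; S=-1+41/182·τ+99/182·τ²+-2/21·τ³=107/91

  seg 0: a=0 b=-157/182 c=0 d=33/364
  seg 1: a=-1 b=41/182 c=99/182 d=-2/21
  seg 2: a=2 b=167/182 c=-57/182 d=19/364
S(17/4) = 107/91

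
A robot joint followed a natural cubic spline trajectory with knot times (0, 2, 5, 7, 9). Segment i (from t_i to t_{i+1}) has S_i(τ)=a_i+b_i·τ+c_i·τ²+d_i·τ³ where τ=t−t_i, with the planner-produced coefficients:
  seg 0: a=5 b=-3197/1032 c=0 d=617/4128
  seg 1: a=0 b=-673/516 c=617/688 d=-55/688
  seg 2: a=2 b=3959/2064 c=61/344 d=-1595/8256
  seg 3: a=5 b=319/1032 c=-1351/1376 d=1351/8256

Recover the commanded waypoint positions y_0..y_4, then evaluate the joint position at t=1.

y_0 = S_0(0) = a_0 = 5
y_1 = S_1(0) = a_1 = 0
y_2 = S_2(0) = a_2 = 2
y_3 = S_3(0) = a_3 = 5
y_4 = S_3(2) = 3
t_q=1 is in segment 0 (τ=1); S_0(τ)=2823/1376

y_0=5 y_1=0 y_2=2 y_3=5 y_4=3
S(1) = 2823/1376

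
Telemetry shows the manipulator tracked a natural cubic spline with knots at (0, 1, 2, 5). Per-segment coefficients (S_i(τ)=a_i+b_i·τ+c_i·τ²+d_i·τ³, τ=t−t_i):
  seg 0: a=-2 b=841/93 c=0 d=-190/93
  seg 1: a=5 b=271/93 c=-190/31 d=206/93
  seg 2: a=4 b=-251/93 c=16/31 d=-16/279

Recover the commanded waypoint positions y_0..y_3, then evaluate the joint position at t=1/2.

y_0 = S_0(0) = a_0 = -2
y_1 = S_1(0) = a_1 = 5
y_2 = S_2(0) = a_2 = 4
y_3 = S_2(3) = -1
t_q=1/2 is in segment 0 (τ=1/2); S_0(τ)=281/124

y_0=-2 y_1=5 y_2=4 y_3=-1
S(1/2) = 281/124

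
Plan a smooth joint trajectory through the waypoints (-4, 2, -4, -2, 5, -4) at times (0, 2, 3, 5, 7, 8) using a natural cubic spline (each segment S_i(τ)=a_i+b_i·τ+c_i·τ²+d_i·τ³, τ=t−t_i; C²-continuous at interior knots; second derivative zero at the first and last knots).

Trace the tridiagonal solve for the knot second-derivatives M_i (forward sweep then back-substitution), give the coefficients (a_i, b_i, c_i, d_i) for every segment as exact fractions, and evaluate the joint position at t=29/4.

Δ: Δ0=3, Δ1=-6, Δ2=1, Δ3=7/2, Δ4=-9
row 1: diag=6, rhs=-54; c'=1/6, d'=-9
row 2: denom=6−1·1/6=35/6; d'=(42−1·-9)/(35/6)=306/35
row 3: denom=8−2·12/35=256/35; d'=(15−2·306/35)/(256/35)=-87/256
row 4: denom=6−2·35/128=349/64; d'=(-75−2·-87/256)/(349/64)=-9513/698
back: M4=-9513/698
back: M3=-87/256−35/128·-9513/698=1182/349
back: M2=306/35−12/35·1182/349=2646/349
back: M1=-9−1/6·2646/349=-3582/349
M: M0=0, M1=-3582/349, M2=2646/349, M3=1182/349, M4=-9513/698, M5=0
seg 0: a=-4, c=M0/2=0, d=(M1−M0)/(6·2)=-597/698, b=Δ0−h0·(2M0+M1)/6=2241/349
seg 1: a=2, c=M1/2=-1791/349, d=(M2−M1)/(6·1)=1038/349, b=Δ1−h1·(2M1+M2)/6=-1341/349
seg 2: a=-4, c=M2/2=1323/349, d=(M3−M2)/(6·2)=-122/349, b=Δ2−h2·(2M2+M3)/6=-1809/349
seg 3: a=-2, c=M3/2=591/349, d=(M4−M3)/(6·2)=-3959/2792, b=Δ3−h3·(2M3+M4)/6=2019/349
seg 4: a=5, c=M4/2=-9513/1396, d=(M5−M4)/(6·1)=3171/1396, b=Δ4−h4·(2M4+M5)/6=-3111/698
t_q=29/4 → seg 4, τ=1/4; S=5+-3111/698·τ+-9513/1396·τ²+3171/1396·τ³=312287/89344

  seg 0: a=-4 b=2241/349 c=0 d=-597/698
  seg 1: a=2 b=-1341/349 c=-1791/349 d=1038/349
  seg 2: a=-4 b=-1809/349 c=1323/349 d=-122/349
  seg 3: a=-2 b=2019/349 c=591/349 d=-3959/2792
  seg 4: a=5 b=-3111/698 c=-9513/1396 d=3171/1396
S(29/4) = 312287/89344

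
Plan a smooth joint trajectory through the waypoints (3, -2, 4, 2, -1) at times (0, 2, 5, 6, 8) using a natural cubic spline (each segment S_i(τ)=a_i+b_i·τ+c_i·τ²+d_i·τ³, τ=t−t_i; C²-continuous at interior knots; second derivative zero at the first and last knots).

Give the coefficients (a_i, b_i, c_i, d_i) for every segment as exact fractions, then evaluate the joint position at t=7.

  seg 0: a=3 b=-805/208 c=0 d=285/832
  seg 1: a=-2 b=25/104 c=855/416 d=-47/96
  seg 2: a=4 b=-269/416 c=-489/208 d=415/416
  seg 3: a=2 b=-245/104 c=267/416 d=-89/832
S(7) = 149/832

Δ: Δ0=-5/2, Δ1=2, Δ2=-2, Δ3=-3/2
row 1: diag=10, rhs=27; c'=3/10, d'=27/10
row 2: denom=8−3·3/10=71/10; d'=(-24−3·27/10)/(71/10)=-321/71
row 3: denom=6−1·10/71=416/71; d'=(3−1·-321/71)/(416/71)=267/208
back: M3=267/208
back: M2=-321/71−10/71·267/208=-489/104
back: M1=27/10−3/10·-489/104=855/208
M: M0=0, M1=855/208, M2=-489/104, M3=267/208, M4=0
seg 0: a=3, c=M0/2=0, d=(M1−M0)/(6·2)=285/832, b=Δ0−h0·(2M0+M1)/6=-805/208
seg 1: a=-2, c=M1/2=855/416, d=(M2−M1)/(6·3)=-47/96, b=Δ1−h1·(2M1+M2)/6=25/104
seg 2: a=4, c=M2/2=-489/208, d=(M3−M2)/(6·1)=415/416, b=Δ2−h2·(2M2+M3)/6=-269/416
seg 3: a=2, c=M3/2=267/416, d=(M4−M3)/(6·2)=-89/832, b=Δ3−h3·(2M3+M4)/6=-245/104
t_q=7 → seg 3, τ=1; S=2+-245/104·τ+267/416·τ²+-89/832·τ³=149/832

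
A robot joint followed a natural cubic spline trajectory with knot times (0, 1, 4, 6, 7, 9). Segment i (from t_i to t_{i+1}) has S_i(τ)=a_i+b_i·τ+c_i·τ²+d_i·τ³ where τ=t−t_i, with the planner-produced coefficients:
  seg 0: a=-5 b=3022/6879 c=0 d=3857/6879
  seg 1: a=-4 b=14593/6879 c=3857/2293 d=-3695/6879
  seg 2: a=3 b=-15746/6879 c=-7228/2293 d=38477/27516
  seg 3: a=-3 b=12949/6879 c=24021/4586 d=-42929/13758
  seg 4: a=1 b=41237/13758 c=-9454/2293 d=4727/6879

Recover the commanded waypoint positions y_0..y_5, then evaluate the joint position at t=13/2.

y_0 = S_0(0) = a_0 = -5
y_1 = S_1(0) = a_1 = -4
y_2 = S_2(0) = a_2 = 3
y_3 = S_3(0) = a_3 = -3
y_4 = S_4(0) = a_4 = 1
y_5 = S_4(2) = -4
t_q=13/2 is in segment 3 (τ=1/2); S_3(τ)=-41801/36688

y_0=-5 y_1=-4 y_2=3 y_3=-3 y_4=1 y_5=-4
S(13/2) = -41801/36688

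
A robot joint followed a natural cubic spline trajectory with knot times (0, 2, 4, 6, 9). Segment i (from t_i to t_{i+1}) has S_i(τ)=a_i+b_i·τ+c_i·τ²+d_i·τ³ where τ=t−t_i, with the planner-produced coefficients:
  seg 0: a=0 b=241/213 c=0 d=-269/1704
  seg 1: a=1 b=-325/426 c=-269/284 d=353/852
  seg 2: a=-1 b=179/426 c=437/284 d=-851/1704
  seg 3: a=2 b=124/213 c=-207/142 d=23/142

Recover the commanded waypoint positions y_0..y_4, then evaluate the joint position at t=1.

y_0 = S_0(0) = a_0 = 0
y_1 = S_1(0) = a_1 = 1
y_2 = S_2(0) = a_2 = -1
y_3 = S_3(0) = a_3 = 2
y_4 = S_3(3) = -5
t_q=1 is in segment 0 (τ=1); S_0(τ)=553/568

y_0=0 y_1=1 y_2=-1 y_3=2 y_4=-5
S(1) = 553/568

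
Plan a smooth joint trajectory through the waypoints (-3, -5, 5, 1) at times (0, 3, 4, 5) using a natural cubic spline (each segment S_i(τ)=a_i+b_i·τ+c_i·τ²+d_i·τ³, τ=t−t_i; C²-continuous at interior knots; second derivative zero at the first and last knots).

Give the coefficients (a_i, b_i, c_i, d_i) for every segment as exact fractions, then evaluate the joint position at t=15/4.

Δ: Δ0=-2/3, Δ1=10, Δ2=-4
row 1: diag=8, rhs=64; c'=1/8, d'=8
row 2: denom=4−1·1/8=31/8; d'=(-84−1·8)/(31/8)=-736/31
back: M2=-736/31
back: M1=8−1/8·-736/31=340/31
M: M0=0, M1=340/31, M2=-736/31, M3=0
seg 0: a=-3, c=M0/2=0, d=(M1−M0)/(6·3)=170/279, b=Δ0−h0·(2M0+M1)/6=-572/93
seg 1: a=-5, c=M1/2=170/31, d=(M2−M1)/(6·1)=-538/93, b=Δ1−h1·(2M1+M2)/6=958/93
seg 2: a=5, c=M2/2=-368/31, d=(M3−M2)/(6·1)=368/93, b=Δ2−h2·(2M2+M3)/6=364/93
t_q=15/4 → seg 1, τ=3/4; S=-5+958/93·τ+170/31·τ²+-538/93·τ³=3343/992

  seg 0: a=-3 b=-572/93 c=0 d=170/279
  seg 1: a=-5 b=958/93 c=170/31 d=-538/93
  seg 2: a=5 b=364/93 c=-368/31 d=368/93
S(15/4) = 3343/992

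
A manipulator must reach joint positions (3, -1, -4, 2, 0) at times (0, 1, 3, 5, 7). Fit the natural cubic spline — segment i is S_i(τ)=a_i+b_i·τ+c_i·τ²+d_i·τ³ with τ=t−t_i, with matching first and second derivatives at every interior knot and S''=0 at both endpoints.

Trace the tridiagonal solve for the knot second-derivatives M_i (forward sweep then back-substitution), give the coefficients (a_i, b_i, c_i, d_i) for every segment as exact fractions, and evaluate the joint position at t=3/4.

Δ: Δ0=-4, Δ1=-3/2, Δ2=3, Δ3=-1
row 1: diag=6, rhs=15; c'=1/3, d'=5/2
row 2: denom=8−2·1/3=22/3; d'=(27−2·5/2)/(22/3)=3
row 3: denom=8−2·3/11=82/11; d'=(-24−2·3)/(82/11)=-165/41
back: M3=-165/41
back: M2=3−3/11·-165/41=168/41
back: M1=5/2−1/3·168/41=93/82
M: M0=0, M1=93/82, M2=168/41, M3=-165/41, M4=0
seg 0: a=3, c=M0/2=0, d=(M1−M0)/(6·1)=31/164, b=Δ0−h0·(2M0+M1)/6=-687/164
seg 1: a=-1, c=M1/2=93/164, d=(M2−M1)/(6·2)=81/328, b=Δ1−h1·(2M1+M2)/6=-297/82
seg 2: a=-4, c=M2/2=84/41, d=(M3−M2)/(6·2)=-111/164, b=Δ2−h2·(2M2+M3)/6=66/41
seg 3: a=2, c=M3/2=-165/82, d=(M4−M3)/(6·2)=55/164, b=Δ3−h3·(2M3+M4)/6=69/41
t_q=3/4 → seg 0, τ=3/4; S=3+-687/164·τ+0·τ²+31/164·τ³=-651/10496

  seg 0: a=3 b=-687/164 c=0 d=31/164
  seg 1: a=-1 b=-297/82 c=93/164 d=81/328
  seg 2: a=-4 b=66/41 c=84/41 d=-111/164
  seg 3: a=2 b=69/41 c=-165/82 d=55/164
S(3/4) = -651/10496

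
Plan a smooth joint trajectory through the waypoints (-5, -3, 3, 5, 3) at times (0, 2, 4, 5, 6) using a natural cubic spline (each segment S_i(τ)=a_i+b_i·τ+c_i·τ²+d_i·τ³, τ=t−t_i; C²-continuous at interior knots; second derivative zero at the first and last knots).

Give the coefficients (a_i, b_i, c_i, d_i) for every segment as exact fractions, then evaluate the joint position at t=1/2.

Δ: Δ0=1, Δ1=3, Δ2=2, Δ3=-2
row 1: diag=8, rhs=12; c'=1/4, d'=3/2
row 2: denom=6−2·1/4=11/2; d'=(-6−2·3/2)/(11/2)=-18/11
row 3: denom=4−1·2/11=42/11; d'=(-24−1·-18/11)/(42/11)=-41/7
back: M3=-41/7
back: M2=-18/11−2/11·-41/7=-4/7
back: M1=3/2−1/4·-4/7=23/14
M: M0=0, M1=23/14, M2=-4/7, M3=-41/7, M4=0
seg 0: a=-5, c=M0/2=0, d=(M1−M0)/(6·2)=23/168, b=Δ0−h0·(2M0+M1)/6=19/42
seg 1: a=-3, c=M1/2=23/28, d=(M2−M1)/(6·2)=-31/168, b=Δ1−h1·(2M1+M2)/6=44/21
seg 2: a=3, c=M2/2=-2/7, d=(M3−M2)/(6·1)=-37/42, b=Δ2−h2·(2M2+M3)/6=19/6
seg 3: a=5, c=M3/2=-41/14, d=(M4−M3)/(6·1)=41/42, b=Δ3−h3·(2M3+M4)/6=-1/21
t_q=1/2 → seg 0, τ=1/2; S=-5+19/42·τ+0·τ²+23/168·τ³=-2131/448

  seg 0: a=-5 b=19/42 c=0 d=23/168
  seg 1: a=-3 b=44/21 c=23/28 d=-31/168
  seg 2: a=3 b=19/6 c=-2/7 d=-37/42
  seg 3: a=5 b=-1/21 c=-41/14 d=41/42
S(1/2) = -2131/448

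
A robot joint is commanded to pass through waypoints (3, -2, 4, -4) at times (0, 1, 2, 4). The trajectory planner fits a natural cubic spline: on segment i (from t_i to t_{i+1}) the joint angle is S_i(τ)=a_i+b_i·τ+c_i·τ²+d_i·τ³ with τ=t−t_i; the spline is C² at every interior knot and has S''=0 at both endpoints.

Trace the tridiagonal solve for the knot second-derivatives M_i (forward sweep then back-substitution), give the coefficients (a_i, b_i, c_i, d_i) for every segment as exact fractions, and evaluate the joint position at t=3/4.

  seg 0: a=3 b=-191/23 c=0 d=76/23
  seg 1: a=-2 b=37/23 c=228/23 d=-127/23
  seg 2: a=4 b=112/23 c=-153/23 d=51/46
S(3/4) = -675/368

Δ: Δ0=-5, Δ1=6, Δ2=-4
row 1: diag=4, rhs=66; c'=1/4, d'=33/2
row 2: denom=6−1·1/4=23/4; d'=(-60−1·33/2)/(23/4)=-306/23
back: M2=-306/23
back: M1=33/2−1/4·-306/23=456/23
M: M0=0, M1=456/23, M2=-306/23, M3=0
seg 0: a=3, c=M0/2=0, d=(M1−M0)/(6·1)=76/23, b=Δ0−h0·(2M0+M1)/6=-191/23
seg 1: a=-2, c=M1/2=228/23, d=(M2−M1)/(6·1)=-127/23, b=Δ1−h1·(2M1+M2)/6=37/23
seg 2: a=4, c=M2/2=-153/23, d=(M3−M2)/(6·2)=51/46, b=Δ2−h2·(2M2+M3)/6=112/23
t_q=3/4 → seg 0, τ=3/4; S=3+-191/23·τ+0·τ²+76/23·τ³=-675/368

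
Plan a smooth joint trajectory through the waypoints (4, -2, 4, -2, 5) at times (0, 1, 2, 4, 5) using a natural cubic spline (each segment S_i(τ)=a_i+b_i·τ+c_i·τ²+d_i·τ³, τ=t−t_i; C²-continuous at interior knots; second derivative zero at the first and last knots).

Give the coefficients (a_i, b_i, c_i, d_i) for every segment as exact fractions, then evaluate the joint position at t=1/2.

Δ: Δ0=-6, Δ1=6, Δ2=-3, Δ3=7
row 1: diag=4, rhs=72; c'=1/4, d'=18
row 2: denom=6−1·1/4=23/4; d'=(-54−1·18)/(23/4)=-288/23
row 3: denom=6−2·8/23=122/23; d'=(60−2·-288/23)/(122/23)=978/61
back: M3=978/61
back: M2=-288/23−8/23·978/61=-1104/61
back: M1=18−1/4·-1104/61=1374/61
M: M0=0, M1=1374/61, M2=-1104/61, M3=978/61, M4=0
seg 0: a=4, c=M0/2=0, d=(M1−M0)/(6·1)=229/61, b=Δ0−h0·(2M0+M1)/6=-595/61
seg 1: a=-2, c=M1/2=687/61, d=(M2−M1)/(6·1)=-413/61, b=Δ1−h1·(2M1+M2)/6=92/61
seg 2: a=4, c=M2/2=-552/61, d=(M3−M2)/(6·2)=347/122, b=Δ2−h2·(2M2+M3)/6=227/61
seg 3: a=-2, c=M3/2=489/61, d=(M4−M3)/(6·1)=-163/61, b=Δ3−h3·(2M3+M4)/6=101/61
t_q=1/2 → seg 0, τ=1/2; S=4+-595/61·τ+0·τ²+229/61·τ³=-199/488

  seg 0: a=4 b=-595/61 c=0 d=229/61
  seg 1: a=-2 b=92/61 c=687/61 d=-413/61
  seg 2: a=4 b=227/61 c=-552/61 d=347/122
  seg 3: a=-2 b=101/61 c=489/61 d=-163/61
S(1/2) = -199/488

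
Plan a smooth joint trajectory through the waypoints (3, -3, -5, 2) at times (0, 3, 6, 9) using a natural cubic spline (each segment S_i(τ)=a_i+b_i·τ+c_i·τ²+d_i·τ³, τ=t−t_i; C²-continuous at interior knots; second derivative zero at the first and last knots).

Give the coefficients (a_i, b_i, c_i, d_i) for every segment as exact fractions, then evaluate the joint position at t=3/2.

Δ: Δ0=-2, Δ1=-2/3, Δ2=7/3
row 1: diag=12, rhs=8; c'=1/4, d'=2/3
row 2: denom=12−3·1/4=45/4; d'=(18−3·2/3)/(45/4)=64/45
back: M2=64/45
back: M1=2/3−1/4·64/45=14/45
M: M0=0, M1=14/45, M2=64/45, M3=0
seg 0: a=3, c=M0/2=0, d=(M1−M0)/(6·3)=7/405, b=Δ0−h0·(2M0+M1)/6=-97/45
seg 1: a=-3, c=M1/2=7/45, d=(M2−M1)/(6·3)=5/81, b=Δ1−h1·(2M1+M2)/6=-76/45
seg 2: a=-5, c=M2/2=32/45, d=(M3−M2)/(6·3)=-32/405, b=Δ2−h2·(2M2+M3)/6=41/45
t_q=3/2 → seg 0, τ=3/2; S=3+-97/45·τ+0·τ²+7/405·τ³=-7/40

  seg 0: a=3 b=-97/45 c=0 d=7/405
  seg 1: a=-3 b=-76/45 c=7/45 d=5/81
  seg 2: a=-5 b=41/45 c=32/45 d=-32/405
S(3/2) = -7/40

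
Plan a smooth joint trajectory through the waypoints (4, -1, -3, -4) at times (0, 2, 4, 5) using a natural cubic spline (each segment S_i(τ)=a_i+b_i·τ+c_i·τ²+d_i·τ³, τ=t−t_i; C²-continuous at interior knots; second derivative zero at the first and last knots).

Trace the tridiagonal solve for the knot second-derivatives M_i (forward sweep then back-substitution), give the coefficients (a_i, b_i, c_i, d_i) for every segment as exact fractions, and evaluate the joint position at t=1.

  seg 0: a=4 b=-32/11 c=0 d=9/88
  seg 1: a=-1 b=-37/22 c=27/44 d=-3/22
  seg 2: a=-3 b=-19/22 c=-9/44 d=3/44
S(1) = 105/88

Δ: Δ0=-5/2, Δ1=-1, Δ2=-1
row 1: diag=8, rhs=9; c'=1/4, d'=9/8
row 2: denom=6−2·1/4=11/2; d'=(0−2·9/8)/(11/2)=-9/22
back: M2=-9/22
back: M1=9/8−1/4·-9/22=27/22
M: M0=0, M1=27/22, M2=-9/22, M3=0
seg 0: a=4, c=M0/2=0, d=(M1−M0)/(6·2)=9/88, b=Δ0−h0·(2M0+M1)/6=-32/11
seg 1: a=-1, c=M1/2=27/44, d=(M2−M1)/(6·2)=-3/22, b=Δ1−h1·(2M1+M2)/6=-37/22
seg 2: a=-3, c=M2/2=-9/44, d=(M3−M2)/(6·1)=3/44, b=Δ2−h2·(2M2+M3)/6=-19/22
t_q=1 → seg 0, τ=1; S=4+-32/11·τ+0·τ²+9/88·τ³=105/88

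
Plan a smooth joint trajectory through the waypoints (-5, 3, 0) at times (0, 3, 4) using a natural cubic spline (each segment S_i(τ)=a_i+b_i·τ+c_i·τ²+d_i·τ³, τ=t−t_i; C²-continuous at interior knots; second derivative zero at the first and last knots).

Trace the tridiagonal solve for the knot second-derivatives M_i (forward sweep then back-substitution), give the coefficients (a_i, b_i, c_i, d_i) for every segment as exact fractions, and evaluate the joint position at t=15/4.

Δ: Δ0=8/3, Δ1=-3
row 1: diag=8, rhs=-34; c'=1/8, d'=-17/4
back: M1=-17/4
M: M0=0, M1=-17/4, M2=0
seg 0: a=-5, c=M0/2=0, d=(M1−M0)/(6·3)=-17/72, b=Δ0−h0·(2M0+M1)/6=115/24
seg 1: a=3, c=M1/2=-17/8, d=(M2−M1)/(6·1)=17/24, b=Δ1−h1·(2M1+M2)/6=-19/12
t_q=15/4 → seg 1, τ=3/4; S=3+-19/12·τ+-17/8·τ²+17/24·τ³=469/512

  seg 0: a=-5 b=115/24 c=0 d=-17/72
  seg 1: a=3 b=-19/12 c=-17/8 d=17/24
S(15/4) = 469/512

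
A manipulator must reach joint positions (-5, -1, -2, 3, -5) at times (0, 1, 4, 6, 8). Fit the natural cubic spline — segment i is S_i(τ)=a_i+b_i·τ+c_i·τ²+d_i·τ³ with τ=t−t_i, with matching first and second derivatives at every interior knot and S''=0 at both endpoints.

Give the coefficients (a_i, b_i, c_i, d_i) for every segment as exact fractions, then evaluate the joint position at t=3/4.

Δ: Δ0=4, Δ1=-1/3, Δ2=5/2, Δ3=-4
row 1: diag=8, rhs=-26; c'=3/8, d'=-13/4
row 2: denom=10−3·3/8=71/8; d'=(17−3·-13/4)/(71/8)=214/71
row 3: denom=8−2·16/71=536/71; d'=(-39−2·214/71)/(536/71)=-3197/536
back: M3=-3197/536
back: M2=214/71−16/71·-3197/536=292/67
back: M1=-13/4−3/8·292/67=-1309/268
M: M0=0, M1=-1309/268, M2=292/67, M3=-3197/536, M4=0
seg 0: a=-5, c=M0/2=0, d=(M1−M0)/(6·1)=-1309/1608, b=Δ0−h0·(2M0+M1)/6=7741/1608
seg 1: a=-1, c=M1/2=-1309/536, d=(M2−M1)/(6·3)=2477/4824, b=Δ1−h1·(2M1+M2)/6=1907/804
seg 2: a=-2, c=M2/2=146/67, d=(M3−M2)/(6·2)=-5533/6432, b=Δ2−h2·(2M2+M3)/6=2545/1608
seg 3: a=3, c=M3/2=-3197/1072, d=(M4−M3)/(6·2)=3197/6432, b=Δ3−h3·(2M3+M4)/6=-19/804
t_q=3/4 → seg 0, τ=3/4; S=-5+7741/1608·τ+0·τ²+-1309/1608·τ³=-59445/34304

  seg 0: a=-5 b=7741/1608 c=0 d=-1309/1608
  seg 1: a=-1 b=1907/804 c=-1309/536 d=2477/4824
  seg 2: a=-2 b=2545/1608 c=146/67 d=-5533/6432
  seg 3: a=3 b=-19/804 c=-3197/1072 d=3197/6432
S(3/4) = -59445/34304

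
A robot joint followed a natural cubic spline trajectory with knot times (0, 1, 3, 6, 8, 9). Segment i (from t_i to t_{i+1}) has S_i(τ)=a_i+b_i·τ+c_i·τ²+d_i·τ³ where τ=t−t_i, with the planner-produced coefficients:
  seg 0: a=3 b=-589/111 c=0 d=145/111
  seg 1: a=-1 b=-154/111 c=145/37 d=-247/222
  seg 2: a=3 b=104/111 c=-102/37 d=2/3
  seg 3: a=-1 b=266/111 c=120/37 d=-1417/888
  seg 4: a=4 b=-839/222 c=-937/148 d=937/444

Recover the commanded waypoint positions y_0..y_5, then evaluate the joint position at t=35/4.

y_0 = S_0(0) = a_0 = 3
y_1 = S_1(0) = a_1 = -1
y_2 = S_2(0) = a_2 = 3
y_3 = S_3(0) = a_3 = -1
y_4 = S_4(0) = a_4 = 4
y_5 = S_4(1) = -4
t_q=35/4 is in segment 4 (τ=3/4); S_4(τ)=-14259/9472

y_0=3 y_1=-1 y_2=3 y_3=-1 y_4=4 y_5=-4
S(35/4) = -14259/9472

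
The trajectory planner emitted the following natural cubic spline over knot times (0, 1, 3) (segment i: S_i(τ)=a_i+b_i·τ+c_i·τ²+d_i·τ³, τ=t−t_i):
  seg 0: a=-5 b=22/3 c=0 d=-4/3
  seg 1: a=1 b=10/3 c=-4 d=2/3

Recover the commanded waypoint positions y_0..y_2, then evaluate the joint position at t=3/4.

y_0=-5 y_1=1 y_2=-3
S(3/4) = -1/16

y_0 = S_0(0) = a_0 = -5
y_1 = S_1(0) = a_1 = 1
y_2 = S_1(2) = -3
t_q=3/4 is in segment 0 (τ=3/4); S_0(τ)=-1/16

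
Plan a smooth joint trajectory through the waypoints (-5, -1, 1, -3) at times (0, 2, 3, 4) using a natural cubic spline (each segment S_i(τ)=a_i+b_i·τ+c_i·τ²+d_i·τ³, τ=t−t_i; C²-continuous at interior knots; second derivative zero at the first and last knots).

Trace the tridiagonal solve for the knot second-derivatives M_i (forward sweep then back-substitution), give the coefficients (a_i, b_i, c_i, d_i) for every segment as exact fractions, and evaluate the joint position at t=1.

  seg 0: a=-5 b=34/23 c=0 d=3/23
  seg 1: a=-1 b=70/23 c=18/23 d=-42/23
  seg 2: a=1 b=-20/23 c=-108/23 d=36/23
S(1) = -78/23

Δ: Δ0=2, Δ1=2, Δ2=-4
row 1: diag=6, rhs=0; c'=1/6, d'=0
row 2: denom=4−1·1/6=23/6; d'=(-36−1·0)/(23/6)=-216/23
back: M2=-216/23
back: M1=0−1/6·-216/23=36/23
M: M0=0, M1=36/23, M2=-216/23, M3=0
seg 0: a=-5, c=M0/2=0, d=(M1−M0)/(6·2)=3/23, b=Δ0−h0·(2M0+M1)/6=34/23
seg 1: a=-1, c=M1/2=18/23, d=(M2−M1)/(6·1)=-42/23, b=Δ1−h1·(2M1+M2)/6=70/23
seg 2: a=1, c=M2/2=-108/23, d=(M3−M2)/(6·1)=36/23, b=Δ2−h2·(2M2+M3)/6=-20/23
t_q=1 → seg 0, τ=1; S=-5+34/23·τ+0·τ²+3/23·τ³=-78/23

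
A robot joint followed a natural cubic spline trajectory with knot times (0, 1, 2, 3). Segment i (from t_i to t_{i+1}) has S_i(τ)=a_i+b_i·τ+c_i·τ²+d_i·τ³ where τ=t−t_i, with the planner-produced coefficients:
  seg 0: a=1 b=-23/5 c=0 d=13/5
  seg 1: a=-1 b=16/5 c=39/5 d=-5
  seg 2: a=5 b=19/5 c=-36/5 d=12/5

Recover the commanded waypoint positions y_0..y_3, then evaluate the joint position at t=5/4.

y_0=1 y_1=-1 y_2=5 y_3=4
S(5/4) = 67/320

y_0 = S_0(0) = a_0 = 1
y_1 = S_1(0) = a_1 = -1
y_2 = S_2(0) = a_2 = 5
y_3 = S_2(1) = 4
t_q=5/4 is in segment 1 (τ=1/4); S_1(τ)=67/320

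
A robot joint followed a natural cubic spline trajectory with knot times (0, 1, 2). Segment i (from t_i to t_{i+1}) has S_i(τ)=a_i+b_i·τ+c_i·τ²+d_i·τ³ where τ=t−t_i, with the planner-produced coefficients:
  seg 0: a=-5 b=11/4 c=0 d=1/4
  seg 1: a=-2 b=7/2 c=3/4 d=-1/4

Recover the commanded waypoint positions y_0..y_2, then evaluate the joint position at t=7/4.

y_0 = S_0(0) = a_0 = -5
y_1 = S_1(0) = a_1 = -2
y_2 = S_1(1) = 2
t_q=7/4 is in segment 1 (τ=3/4); S_1(τ)=241/256

y_0=-5 y_1=-2 y_2=2
S(7/4) = 241/256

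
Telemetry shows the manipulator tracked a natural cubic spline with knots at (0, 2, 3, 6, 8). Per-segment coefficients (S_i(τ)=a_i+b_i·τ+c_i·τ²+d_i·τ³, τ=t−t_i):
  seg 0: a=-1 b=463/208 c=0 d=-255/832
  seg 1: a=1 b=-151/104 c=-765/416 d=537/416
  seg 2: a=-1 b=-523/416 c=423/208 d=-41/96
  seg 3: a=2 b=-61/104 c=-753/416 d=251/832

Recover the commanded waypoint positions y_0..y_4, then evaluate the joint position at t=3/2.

y_0=-1 y_1=1 y_2=-1 y_3=2 y_4=-4
S(3/2) = 8683/6656

y_0 = S_0(0) = a_0 = -1
y_1 = S_1(0) = a_1 = 1
y_2 = S_2(0) = a_2 = -1
y_3 = S_3(0) = a_3 = 2
y_4 = S_3(2) = -4
t_q=3/2 is in segment 0 (τ=3/2); S_0(τ)=8683/6656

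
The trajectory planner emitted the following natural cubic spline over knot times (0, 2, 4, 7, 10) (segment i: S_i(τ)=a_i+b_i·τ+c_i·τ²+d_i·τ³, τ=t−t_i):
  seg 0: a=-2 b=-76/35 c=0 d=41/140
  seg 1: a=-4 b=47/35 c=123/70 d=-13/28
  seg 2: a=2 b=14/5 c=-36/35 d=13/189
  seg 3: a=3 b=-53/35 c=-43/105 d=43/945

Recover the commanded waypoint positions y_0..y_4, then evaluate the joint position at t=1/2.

y_0=-2 y_1=-4 y_2=2 y_3=3 y_4=-4
S(1/2) = -683/224

y_0 = S_0(0) = a_0 = -2
y_1 = S_1(0) = a_1 = -4
y_2 = S_2(0) = a_2 = 2
y_3 = S_3(0) = a_3 = 3
y_4 = S_3(3) = -4
t_q=1/2 is in segment 0 (τ=1/2); S_0(τ)=-683/224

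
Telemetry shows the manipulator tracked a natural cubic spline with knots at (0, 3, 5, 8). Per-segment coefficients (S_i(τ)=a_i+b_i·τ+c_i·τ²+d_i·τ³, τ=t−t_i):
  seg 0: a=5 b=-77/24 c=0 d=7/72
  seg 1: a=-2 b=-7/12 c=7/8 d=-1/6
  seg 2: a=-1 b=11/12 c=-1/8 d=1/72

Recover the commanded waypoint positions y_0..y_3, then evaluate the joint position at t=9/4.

y_0 = S_0(0) = a_0 = 5
y_1 = S_1(0) = a_1 = -2
y_2 = S_2(0) = a_2 = -1
y_3 = S_2(3) = 1
t_q=9/4 is in segment 0 (τ=9/4); S_0(τ)=-569/512

y_0=5 y_1=-2 y_2=-1 y_3=1
S(9/4) = -569/512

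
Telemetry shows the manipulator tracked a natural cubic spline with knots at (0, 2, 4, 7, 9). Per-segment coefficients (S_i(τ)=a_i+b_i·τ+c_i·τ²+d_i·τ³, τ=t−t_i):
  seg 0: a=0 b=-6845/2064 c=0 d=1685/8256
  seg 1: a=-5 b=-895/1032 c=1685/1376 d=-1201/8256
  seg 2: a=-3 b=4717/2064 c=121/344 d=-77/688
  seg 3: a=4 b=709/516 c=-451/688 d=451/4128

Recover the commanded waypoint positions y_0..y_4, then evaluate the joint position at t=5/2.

y_0 = S_0(0) = a_0 = 0
y_1 = S_1(0) = a_1 = -5
y_2 = S_2(0) = a_2 = -3
y_3 = S_3(0) = a_3 = 4
y_4 = S_3(2) = 5
t_q=5/2 is in segment 1 (τ=1/2); S_1(τ)=-113287/22016

y_0=0 y_1=-5 y_2=-3 y_3=4 y_4=5
S(5/2) = -113287/22016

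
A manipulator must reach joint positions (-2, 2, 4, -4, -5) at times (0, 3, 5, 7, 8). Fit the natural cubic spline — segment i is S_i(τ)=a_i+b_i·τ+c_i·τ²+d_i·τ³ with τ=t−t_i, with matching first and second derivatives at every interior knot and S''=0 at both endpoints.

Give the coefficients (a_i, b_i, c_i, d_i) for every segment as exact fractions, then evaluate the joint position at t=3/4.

Δ: Δ0=4/3, Δ1=1, Δ2=-4, Δ3=-1
row 1: diag=10, rhs=-2; c'=1/5, d'=-1/5
row 2: denom=8−2·1/5=38/5; d'=(-30−2·-1/5)/(38/5)=-74/19
row 3: denom=6−2·5/19=104/19; d'=(18−2·-74/19)/(104/19)=245/52
back: M3=245/52
back: M2=-74/19−5/19·245/52=-267/52
back: M1=-1/5−1/5·-267/52=43/52
M: M0=0, M1=43/52, M2=-267/52, M3=245/52, M4=0
seg 0: a=-2, c=M0/2=0, d=(M1−M0)/(6·3)=43/936, b=Δ0−h0·(2M0+M1)/6=287/312
seg 1: a=2, c=M1/2=43/104, d=(M2−M1)/(6·2)=-155/312, b=Δ1−h1·(2M1+M2)/6=337/156
seg 2: a=4, c=M2/2=-267/104, d=(M3−M2)/(6·2)=32/39, b=Δ2−h2·(2M2+M3)/6=-335/156
seg 3: a=-4, c=M3/2=245/104, d=(M4−M3)/(6·1)=-245/312, b=Δ3−h3·(2M3+M4)/6=-401/156
t_q=3/4 → seg 0, τ=3/4; S=-2+287/312·τ+0·τ²+43/936·τ³=-8591/6656

  seg 0: a=-2 b=287/312 c=0 d=43/936
  seg 1: a=2 b=337/156 c=43/104 d=-155/312
  seg 2: a=4 b=-335/156 c=-267/104 d=32/39
  seg 3: a=-4 b=-401/156 c=245/104 d=-245/312
S(3/4) = -8591/6656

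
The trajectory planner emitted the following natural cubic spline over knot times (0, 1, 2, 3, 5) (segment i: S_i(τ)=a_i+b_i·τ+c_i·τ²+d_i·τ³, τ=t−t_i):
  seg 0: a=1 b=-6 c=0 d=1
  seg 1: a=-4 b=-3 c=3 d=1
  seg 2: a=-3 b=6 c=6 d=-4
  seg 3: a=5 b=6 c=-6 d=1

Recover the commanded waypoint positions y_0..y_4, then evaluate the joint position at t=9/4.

y_0=1 y_1=-4 y_2=-3 y_3=5 y_4=1
S(9/4) = -19/16

y_0 = S_0(0) = a_0 = 1
y_1 = S_1(0) = a_1 = -4
y_2 = S_2(0) = a_2 = -3
y_3 = S_3(0) = a_3 = 5
y_4 = S_3(2) = 1
t_q=9/4 is in segment 2 (τ=1/4); S_2(τ)=-19/16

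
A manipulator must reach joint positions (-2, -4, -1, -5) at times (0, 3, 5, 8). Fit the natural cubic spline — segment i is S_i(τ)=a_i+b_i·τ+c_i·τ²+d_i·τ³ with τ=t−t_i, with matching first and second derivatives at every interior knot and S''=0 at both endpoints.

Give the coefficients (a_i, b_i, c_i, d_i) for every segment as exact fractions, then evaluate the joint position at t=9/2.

  seg 0: a=-2 b=-73/48 c=0 d=41/432
  seg 1: a=-4 b=25/24 c=41/48 d=-5/16
  seg 2: a=-1 b=17/24 c=-49/48 d=49/432
S(9/2) = -201/128

Δ: Δ0=-2/3, Δ1=3/2, Δ2=-4/3
row 1: diag=10, rhs=13; c'=1/5, d'=13/10
row 2: denom=10−2·1/5=48/5; d'=(-17−2·13/10)/(48/5)=-49/24
back: M2=-49/24
back: M1=13/10−1/5·-49/24=41/24
M: M0=0, M1=41/24, M2=-49/24, M3=0
seg 0: a=-2, c=M0/2=0, d=(M1−M0)/(6·3)=41/432, b=Δ0−h0·(2M0+M1)/6=-73/48
seg 1: a=-4, c=M1/2=41/48, d=(M2−M1)/(6·2)=-5/16, b=Δ1−h1·(2M1+M2)/6=25/24
seg 2: a=-1, c=M2/2=-49/48, d=(M3−M2)/(6·3)=49/432, b=Δ2−h2·(2M2+M3)/6=17/24
t_q=9/2 → seg 1, τ=3/2; S=-4+25/24·τ+41/48·τ²+-5/16·τ³=-201/128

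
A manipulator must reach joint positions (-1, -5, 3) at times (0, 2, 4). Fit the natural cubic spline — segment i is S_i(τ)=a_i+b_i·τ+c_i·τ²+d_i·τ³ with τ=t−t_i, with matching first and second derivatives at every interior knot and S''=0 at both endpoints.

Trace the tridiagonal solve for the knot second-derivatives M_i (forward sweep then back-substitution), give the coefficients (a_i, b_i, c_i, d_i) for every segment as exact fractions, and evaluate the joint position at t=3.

  seg 0: a=-1 b=-7/2 c=0 d=3/8
  seg 1: a=-5 b=1 c=9/4 d=-3/8
S(3) = -17/8

Δ: Δ0=-2, Δ1=4
row 1: diag=8, rhs=36; c'=1/4, d'=9/2
back: M1=9/2
M: M0=0, M1=9/2, M2=0
seg 0: a=-1, c=M0/2=0, d=(M1−M0)/(6·2)=3/8, b=Δ0−h0·(2M0+M1)/6=-7/2
seg 1: a=-5, c=M1/2=9/4, d=(M2−M1)/(6·2)=-3/8, b=Δ1−h1·(2M1+M2)/6=1
t_q=3 → seg 1, τ=1; S=-5+1·τ+9/4·τ²+-3/8·τ³=-17/8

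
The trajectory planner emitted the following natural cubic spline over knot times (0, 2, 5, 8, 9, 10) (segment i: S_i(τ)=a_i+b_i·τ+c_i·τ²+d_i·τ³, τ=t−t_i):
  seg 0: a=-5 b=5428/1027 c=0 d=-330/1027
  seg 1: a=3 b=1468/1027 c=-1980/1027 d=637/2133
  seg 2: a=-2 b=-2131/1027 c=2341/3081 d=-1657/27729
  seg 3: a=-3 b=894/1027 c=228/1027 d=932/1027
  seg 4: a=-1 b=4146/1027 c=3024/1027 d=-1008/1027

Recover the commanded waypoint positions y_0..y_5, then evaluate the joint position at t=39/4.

y_0=-5 y_1=3 y_2=-2 y_3=-3 y_4=-1 y_5=5
S(39/4) = 13433/4108

y_0 = S_0(0) = a_0 = -5
y_1 = S_1(0) = a_1 = 3
y_2 = S_2(0) = a_2 = -2
y_3 = S_3(0) = a_3 = -3
y_4 = S_4(0) = a_4 = -1
y_5 = S_4(1) = 5
t_q=39/4 is in segment 4 (τ=3/4); S_4(τ)=13433/4108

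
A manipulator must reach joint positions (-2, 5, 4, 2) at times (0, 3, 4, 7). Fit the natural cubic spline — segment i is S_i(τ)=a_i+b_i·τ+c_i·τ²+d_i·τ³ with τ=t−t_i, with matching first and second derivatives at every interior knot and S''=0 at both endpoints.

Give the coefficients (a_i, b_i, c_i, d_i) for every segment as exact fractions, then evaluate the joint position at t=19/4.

Δ: Δ0=7/3, Δ1=-1, Δ2=-2/3
row 1: diag=8, rhs=-20; c'=1/8, d'=-5/2
row 2: denom=8−1·1/8=63/8; d'=(2−1·-5/2)/(63/8)=4/7
back: M2=4/7
back: M1=-5/2−1/8·4/7=-18/7
M: M0=0, M1=-18/7, M2=4/7, M3=0
seg 0: a=-2, c=M0/2=0, d=(M1−M0)/(6·3)=-1/7, b=Δ0−h0·(2M0+M1)/6=76/21
seg 1: a=5, c=M1/2=-9/7, d=(M2−M1)/(6·1)=11/21, b=Δ1−h1·(2M1+M2)/6=-5/21
seg 2: a=4, c=M2/2=2/7, d=(M3−M2)/(6·3)=-2/63, b=Δ2−h2·(2M2+M3)/6=-26/21
t_q=19/4 → seg 2, τ=3/4; S=4+-26/21·τ+2/7·τ²+-2/63·τ³=103/32

  seg 0: a=-2 b=76/21 c=0 d=-1/7
  seg 1: a=5 b=-5/21 c=-9/7 d=11/21
  seg 2: a=4 b=-26/21 c=2/7 d=-2/63
S(19/4) = 103/32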